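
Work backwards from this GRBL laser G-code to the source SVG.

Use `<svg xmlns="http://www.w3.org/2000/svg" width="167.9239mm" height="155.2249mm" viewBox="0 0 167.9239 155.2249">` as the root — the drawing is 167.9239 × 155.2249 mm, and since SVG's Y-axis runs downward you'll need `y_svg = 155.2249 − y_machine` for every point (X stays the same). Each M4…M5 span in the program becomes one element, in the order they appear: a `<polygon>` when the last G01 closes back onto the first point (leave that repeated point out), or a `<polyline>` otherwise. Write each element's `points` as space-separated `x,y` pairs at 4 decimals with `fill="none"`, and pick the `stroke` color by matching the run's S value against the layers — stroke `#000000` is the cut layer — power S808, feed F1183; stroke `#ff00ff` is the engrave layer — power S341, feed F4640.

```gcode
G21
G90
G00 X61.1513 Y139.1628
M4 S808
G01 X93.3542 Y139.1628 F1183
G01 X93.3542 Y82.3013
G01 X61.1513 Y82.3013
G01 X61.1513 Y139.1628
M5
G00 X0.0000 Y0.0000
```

<svg xmlns="http://www.w3.org/2000/svg" width="167.9239mm" height="155.2249mm" viewBox="0 0 167.9239 155.2249">
  <polygon points="61.1513,16.0621 93.3542,16.0621 93.3542,72.9236 61.1513,72.9236" fill="none" stroke="#000000"/>
</svg>

Machine Y-up, SVG Y-down with viewBox height 155.2249, so y_svg = 155.2249 − y_machine; X carries over. Every run uses S808, so all elements get stroke `#000000` (cut).

Run 1: The run returns to its start, so emit a `<polygon>` with points (Y-flipped): 61.1513,16.0621 93.3542,16.0621 93.3542,72.9236 61.1513,72.9236.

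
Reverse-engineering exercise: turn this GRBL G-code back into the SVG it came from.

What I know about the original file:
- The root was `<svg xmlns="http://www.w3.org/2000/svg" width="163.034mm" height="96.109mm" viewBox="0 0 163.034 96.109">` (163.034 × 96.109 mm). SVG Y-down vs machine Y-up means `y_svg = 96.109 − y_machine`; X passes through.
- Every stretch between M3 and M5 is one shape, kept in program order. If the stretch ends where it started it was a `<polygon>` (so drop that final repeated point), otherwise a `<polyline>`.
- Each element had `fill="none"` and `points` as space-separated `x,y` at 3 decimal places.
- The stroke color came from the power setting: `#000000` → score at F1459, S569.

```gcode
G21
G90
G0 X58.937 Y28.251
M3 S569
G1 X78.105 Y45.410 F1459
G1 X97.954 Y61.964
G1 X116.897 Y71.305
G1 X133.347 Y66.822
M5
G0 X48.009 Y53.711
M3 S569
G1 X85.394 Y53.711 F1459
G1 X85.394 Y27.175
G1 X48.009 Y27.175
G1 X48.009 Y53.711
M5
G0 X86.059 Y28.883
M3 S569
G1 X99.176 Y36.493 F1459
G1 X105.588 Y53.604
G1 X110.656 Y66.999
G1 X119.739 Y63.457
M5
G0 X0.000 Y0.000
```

<svg xmlns="http://www.w3.org/2000/svg" width="163.034mm" height="96.109mm" viewBox="0 0 163.034 96.109">
  <polyline points="58.937,67.858 78.105,50.699 97.954,34.145 116.897,24.804 133.347,29.287" fill="none" stroke="#000000"/>
  <polygon points="48.009,42.398 85.394,42.398 85.394,68.934 48.009,68.934" fill="none" stroke="#000000"/>
  <polyline points="86.059,67.226 99.176,59.616 105.588,42.505 110.656,29.110 119.739,32.652" fill="none" stroke="#000000"/>
</svg>

y_svg = 96.109 − y_m. Every run uses S569, so all elements get stroke `#000000` (score).

[1] open run; points: 58.937,67.858 78.105,50.699 97.954,34.145 116.897,24.804 133.347,29.287

[2] closed run; points: 48.009,42.398 85.394,42.398 85.394,68.934 48.009,68.934

[3] open run; points: 86.059,67.226 99.176,59.616 105.588,42.505 110.656,29.110 119.739,32.652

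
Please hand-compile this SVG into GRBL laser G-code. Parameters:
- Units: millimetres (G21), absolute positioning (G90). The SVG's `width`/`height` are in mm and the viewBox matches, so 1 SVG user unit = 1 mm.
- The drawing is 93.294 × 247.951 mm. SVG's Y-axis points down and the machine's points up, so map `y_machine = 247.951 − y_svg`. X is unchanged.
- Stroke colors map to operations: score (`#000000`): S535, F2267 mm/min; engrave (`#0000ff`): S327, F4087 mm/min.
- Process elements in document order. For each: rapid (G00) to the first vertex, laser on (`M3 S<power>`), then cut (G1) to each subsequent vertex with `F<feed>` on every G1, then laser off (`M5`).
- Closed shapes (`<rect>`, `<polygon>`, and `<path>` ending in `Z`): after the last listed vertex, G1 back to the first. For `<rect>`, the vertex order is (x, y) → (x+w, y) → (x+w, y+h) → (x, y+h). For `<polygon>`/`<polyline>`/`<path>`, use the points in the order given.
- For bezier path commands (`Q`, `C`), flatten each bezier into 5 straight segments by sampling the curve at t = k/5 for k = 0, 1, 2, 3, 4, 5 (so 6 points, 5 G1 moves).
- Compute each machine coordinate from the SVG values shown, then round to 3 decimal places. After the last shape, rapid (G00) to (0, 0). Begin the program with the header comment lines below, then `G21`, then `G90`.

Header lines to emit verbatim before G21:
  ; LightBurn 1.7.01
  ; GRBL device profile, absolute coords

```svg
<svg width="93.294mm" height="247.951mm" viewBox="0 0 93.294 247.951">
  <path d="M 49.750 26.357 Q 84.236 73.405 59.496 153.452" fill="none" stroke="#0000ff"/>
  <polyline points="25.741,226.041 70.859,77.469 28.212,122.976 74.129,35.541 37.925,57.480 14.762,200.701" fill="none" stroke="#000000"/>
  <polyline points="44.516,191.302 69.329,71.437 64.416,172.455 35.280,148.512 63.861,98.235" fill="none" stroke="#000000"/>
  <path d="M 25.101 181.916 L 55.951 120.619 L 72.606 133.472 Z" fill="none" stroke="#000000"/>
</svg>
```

; LightBurn 1.7.01
; GRBL device profile, absolute coords
G21
G90
G00 X49.750 Y221.594
M3 S327
G1 X61.175 Y201.455 F4087
G1 X67.863 Y178.676 F4087
G1 X69.812 Y153.257 F4087
G1 X67.023 Y125.198 F4087
G1 X59.496 Y94.499 F4087
M5
G00 X25.741 Y21.910
M3 S535
G1 X70.859 Y170.482 F2267
G1 X28.212 Y124.975 F2267
G1 X74.129 Y212.410 F2267
G1 X37.925 Y190.471 F2267
G1 X14.762 Y47.250 F2267
M5
G00 X44.516 Y56.649
M3 S535
G1 X69.329 Y176.514 F2267
G1 X64.416 Y75.496 F2267
G1 X35.280 Y99.439 F2267
G1 X63.861 Y149.716 F2267
M5
G00 X25.101 Y66.035
M3 S535
G1 X55.951 Y127.332 F2267
G1 X72.606 Y114.479 F2267
G1 X25.101 Y66.035 F2267
M5
G00 X0.000 Y0.000

1 u = 1 mm; y_m = 247.951 − y.

[1] `<path>` quadratic bezier, #0000ff→engrave S327 F4087: (49.750,221.594) → (61.175,201.455) → (67.863,178.676) → (69.812,153.257) → (67.023,125.198) → (59.496,94.499)

[2] `<polyline>` open polyline, #000000→score S535 F2267: (25.741,21.910) → (70.859,170.482) → (28.212,124.975) → (74.129,212.410) → (37.925,190.471) → (14.762,47.250)

[3] `<polyline>` open polyline, #000000→score S535 F2267: (44.516,56.649) → (69.329,176.514) → (64.416,75.496) → (35.280,99.439) → (63.861,149.716)

[4] `<path>` closed polygon, #000000→score S535 F2267: (25.101,66.035) → (55.951,127.332) → (72.606,114.479) → (25.101,66.035) (closed)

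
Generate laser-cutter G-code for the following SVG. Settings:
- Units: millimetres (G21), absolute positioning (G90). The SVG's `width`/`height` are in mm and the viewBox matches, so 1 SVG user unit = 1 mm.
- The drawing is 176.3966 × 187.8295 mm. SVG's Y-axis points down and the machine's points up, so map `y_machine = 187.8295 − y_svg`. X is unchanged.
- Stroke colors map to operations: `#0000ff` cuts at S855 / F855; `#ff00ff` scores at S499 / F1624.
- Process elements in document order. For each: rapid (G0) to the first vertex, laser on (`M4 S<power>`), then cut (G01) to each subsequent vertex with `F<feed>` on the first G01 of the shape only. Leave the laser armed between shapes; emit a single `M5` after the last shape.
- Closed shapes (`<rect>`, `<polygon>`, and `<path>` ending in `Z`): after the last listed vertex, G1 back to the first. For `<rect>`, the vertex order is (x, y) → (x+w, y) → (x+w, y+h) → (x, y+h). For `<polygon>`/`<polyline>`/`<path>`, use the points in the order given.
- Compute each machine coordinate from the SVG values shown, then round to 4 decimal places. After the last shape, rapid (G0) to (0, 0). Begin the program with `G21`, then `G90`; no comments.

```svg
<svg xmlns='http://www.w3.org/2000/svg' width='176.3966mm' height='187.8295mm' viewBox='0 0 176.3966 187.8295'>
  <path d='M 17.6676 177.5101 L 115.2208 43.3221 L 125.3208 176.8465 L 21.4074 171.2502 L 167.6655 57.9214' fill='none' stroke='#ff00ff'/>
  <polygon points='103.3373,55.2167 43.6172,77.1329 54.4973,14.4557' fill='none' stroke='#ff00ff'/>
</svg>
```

1 u = 1 mm; y_m = 187.8295 − y.

[1] `<path>` open polyline, #ff00ff→score S499 F1624: (17.6676,10.3194) → (115.2208,144.5074) → (125.3208,10.9830) → (21.4074,16.5793) → (167.6655,129.9081)

[2] `<polygon>` regular polygon, #ff00ff→score S499 F1624: (103.3373,132.6128) → (43.6172,110.6966) → (54.4973,173.3738) → (103.3373,132.6128) (closed)

G21
G90
G0 X17.6676 Y10.3194
M4 S499
G01 X115.2208 Y144.5074 F1624
G01 X125.3208 Y10.9830
G01 X21.4074 Y16.5793
G01 X167.6655 Y129.9081
G0 X103.3373 Y132.6128
M4 S499
G01 X43.6172 Y110.6966 F1624
G01 X54.4973 Y173.3738
G01 X103.3373 Y132.6128
M5
G0 X0.0000 Y0.0000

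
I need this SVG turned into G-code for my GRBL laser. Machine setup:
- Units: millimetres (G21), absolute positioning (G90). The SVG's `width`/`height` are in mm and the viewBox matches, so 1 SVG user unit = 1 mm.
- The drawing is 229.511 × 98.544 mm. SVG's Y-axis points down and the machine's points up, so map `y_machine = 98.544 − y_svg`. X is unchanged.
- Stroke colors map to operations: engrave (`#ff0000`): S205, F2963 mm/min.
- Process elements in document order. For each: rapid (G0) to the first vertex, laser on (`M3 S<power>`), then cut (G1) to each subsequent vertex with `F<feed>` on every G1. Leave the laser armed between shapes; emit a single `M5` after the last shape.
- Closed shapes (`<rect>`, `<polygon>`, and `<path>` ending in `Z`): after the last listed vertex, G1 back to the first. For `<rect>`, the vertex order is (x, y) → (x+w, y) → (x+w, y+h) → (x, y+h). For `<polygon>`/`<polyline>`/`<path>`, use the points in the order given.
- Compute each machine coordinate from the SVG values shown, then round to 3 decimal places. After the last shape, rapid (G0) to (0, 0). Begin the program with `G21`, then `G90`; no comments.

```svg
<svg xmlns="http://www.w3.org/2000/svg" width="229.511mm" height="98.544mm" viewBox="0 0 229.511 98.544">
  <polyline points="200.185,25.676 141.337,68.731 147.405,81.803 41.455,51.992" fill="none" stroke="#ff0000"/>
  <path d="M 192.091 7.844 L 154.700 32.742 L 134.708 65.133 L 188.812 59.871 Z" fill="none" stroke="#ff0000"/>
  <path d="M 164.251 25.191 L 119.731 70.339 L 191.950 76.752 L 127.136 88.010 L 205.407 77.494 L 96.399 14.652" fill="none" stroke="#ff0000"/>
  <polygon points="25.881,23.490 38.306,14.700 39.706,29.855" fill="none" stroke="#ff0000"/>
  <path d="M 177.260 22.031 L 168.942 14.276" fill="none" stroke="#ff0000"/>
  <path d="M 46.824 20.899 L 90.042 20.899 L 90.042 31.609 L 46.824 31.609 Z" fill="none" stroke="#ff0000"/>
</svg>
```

Since the viewBox matches the mm dimensions, user units are millimetres directly. The only transform is the Y-flip y_m = 98.544 − y_svg.

Shape 1 is a open polyline drawn with `<polyline>`. Its stroke #ff0000 means engrave at S205, F2963. After flipping Y the toolpath is (200.185,72.868) → (141.337,29.813) → (147.405,16.741) → (41.455,46.552).

Shape 2 is a closed polygon drawn with `<path>`. Its stroke #ff0000 means engrave at S205, F2963. After flipping Y the toolpath is (192.091,90.700) → (154.700,65.802) → (134.708,33.411) → (188.812,38.673) → (192.091,90.700), returning to the start.

Shape 3 is a open polyline drawn with `<path>`. Its stroke #ff0000 means engrave at S205, F2963. After flipping Y the toolpath is (164.251,73.353) → (119.731,28.205) → (191.950,21.792) → (127.136,10.534) → (205.407,21.050) → (96.399,83.892).

Shape 4 is a regular polygon drawn with `<polygon>`. Its stroke #ff0000 means engrave at S205, F2963. After flipping Y the toolpath is (25.881,75.054) → (38.306,83.844) → (39.706,68.689) → (25.881,75.054), returning to the start.

Shape 5 is a line segment drawn with `<path>`. Its stroke #ff0000 means engrave at S205, F2963. After flipping Y the toolpath is (177.260,76.513) → (168.942,84.268).

Shape 6 is a rectangle drawn with `<path>`. Its stroke #ff0000 means engrave at S205, F2963. After flipping Y the toolpath is (46.824,77.645) → (90.042,77.645) → (90.042,66.935) → (46.824,66.935) → (46.824,77.645), returning to the start.

G21
G90
G0 X200.185 Y72.868
M3 S205
G1 X141.337 Y29.813 F2963
G1 X147.405 Y16.741 F2963
G1 X41.455 Y46.552 F2963
G0 X192.091 Y90.700
M3 S205
G1 X154.700 Y65.802 F2963
G1 X134.708 Y33.411 F2963
G1 X188.812 Y38.673 F2963
G1 X192.091 Y90.700 F2963
G0 X164.251 Y73.353
M3 S205
G1 X119.731 Y28.205 F2963
G1 X191.950 Y21.792 F2963
G1 X127.136 Y10.534 F2963
G1 X205.407 Y21.050 F2963
G1 X96.399 Y83.892 F2963
G0 X25.881 Y75.054
M3 S205
G1 X38.306 Y83.844 F2963
G1 X39.706 Y68.689 F2963
G1 X25.881 Y75.054 F2963
G0 X177.260 Y76.513
M3 S205
G1 X168.942 Y84.268 F2963
G0 X46.824 Y77.645
M3 S205
G1 X90.042 Y77.645 F2963
G1 X90.042 Y66.935 F2963
G1 X46.824 Y66.935 F2963
G1 X46.824 Y77.645 F2963
M5
G0 X0.000 Y0.000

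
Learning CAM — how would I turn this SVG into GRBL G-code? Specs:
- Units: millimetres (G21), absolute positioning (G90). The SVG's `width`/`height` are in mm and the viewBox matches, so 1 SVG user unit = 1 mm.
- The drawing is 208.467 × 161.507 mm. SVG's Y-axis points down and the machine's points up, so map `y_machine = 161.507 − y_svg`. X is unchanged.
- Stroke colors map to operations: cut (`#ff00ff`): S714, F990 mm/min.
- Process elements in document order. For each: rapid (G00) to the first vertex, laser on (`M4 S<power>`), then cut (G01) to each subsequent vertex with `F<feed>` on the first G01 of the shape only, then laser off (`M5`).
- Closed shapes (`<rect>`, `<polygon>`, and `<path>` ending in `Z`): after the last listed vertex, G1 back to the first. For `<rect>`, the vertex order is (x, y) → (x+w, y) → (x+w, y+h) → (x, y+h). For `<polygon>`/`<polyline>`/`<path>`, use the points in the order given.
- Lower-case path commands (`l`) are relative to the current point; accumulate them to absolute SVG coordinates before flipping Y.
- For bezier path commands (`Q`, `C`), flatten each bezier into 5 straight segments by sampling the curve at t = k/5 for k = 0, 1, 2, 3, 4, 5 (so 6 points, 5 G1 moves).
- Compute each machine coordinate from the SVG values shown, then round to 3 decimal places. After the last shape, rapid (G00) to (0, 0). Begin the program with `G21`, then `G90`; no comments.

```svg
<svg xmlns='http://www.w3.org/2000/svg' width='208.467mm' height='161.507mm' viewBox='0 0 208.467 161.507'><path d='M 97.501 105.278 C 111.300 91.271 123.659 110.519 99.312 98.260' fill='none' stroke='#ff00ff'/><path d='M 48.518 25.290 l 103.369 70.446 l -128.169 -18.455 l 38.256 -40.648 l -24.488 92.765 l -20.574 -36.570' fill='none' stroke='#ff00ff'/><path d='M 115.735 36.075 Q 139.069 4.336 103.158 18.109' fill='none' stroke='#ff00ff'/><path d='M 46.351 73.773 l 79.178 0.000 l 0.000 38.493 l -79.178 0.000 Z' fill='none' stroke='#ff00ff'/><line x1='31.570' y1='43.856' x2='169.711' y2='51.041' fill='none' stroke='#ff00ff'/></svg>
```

G21
G90
G00 X97.501 Y56.229
M4 S714
G01 X105.325 Y61.161 F990
G01 X111.112 Y61.220
G01 X113.167 Y59.515
G01 X109.798 Y59.154
G01 X99.312 Y63.247
M5
G00 X48.518 Y136.217
M4 S714
G01 X151.887 Y65.771 F990
G01 X23.718 Y84.226
G01 X61.974 Y124.874
G01 X37.486 Y32.109
G01 X16.912 Y68.679
M5
G00 X115.735 Y125.432
M4 S714
G01 X122.699 Y136.307 F990
G01 X124.923 Y143.541
G01 X122.408 Y147.134
G01 X115.153 Y147.087
G01 X103.158 Y143.398
M5
G00 X46.351 Y87.734
M4 S714
G01 X125.529 Y87.734 F990
G01 X125.529 Y49.241
G01 X46.351 Y49.241
G01 X46.351 Y87.734
M5
G00 X31.570 Y117.651
M4 S714
G01 X169.711 Y110.466 F990
M5
G00 X0.000 Y0.000

viewBox `0 0 208.467 161.507` with mm width/height → 1 unit = 1 mm. Flip: y_m = 161.507 − y_svg.

**Shape 1** — `<path>` cubic bezier, stroke `#ff00ff` → cut (S714, F990). Control points (SVG): P0=(97.501,105.278), P1=(111.300,91.271), P2=(123.659,110.519), P3=(99.312,98.260); sampled at t=k/5. Machine vertices: (97.501,56.229) → (105.325,61.161) → (111.112,61.220) → (113.167,59.515) → (109.798,59.154) → (99.312,63.247). Open path.

**Shape 2** — `<path>` open polyline, stroke `#ff00ff` → cut (S714, F990). Machine vertices: (48.518,136.217) → (151.887,65.771) → (23.718,84.226) → (61.974,124.874) → (37.486,32.109) → (16.912,68.679). Open path.

**Shape 3** — `<path>` quadratic bezier, stroke `#ff00ff` → cut (S714, F990). Control points (SVG): P0=(115.735,36.075), P1=(139.069,4.336), P2=(103.158,18.109); sampled at t=k/5. Machine vertices: (115.735,125.432) → (122.699,136.307) → (124.923,143.541) → (122.408,147.134) → (115.153,147.087) → (103.158,143.398). Open path.

**Shape 4** — `<path>` rectangle, stroke `#ff00ff` → cut (S714, F990). Machine vertices: (46.351,87.734) → (125.529,87.734) → (125.529,49.241) → (46.351,49.241) → (46.351,87.734). Closed: final G1 returns to the first vertex.

**Shape 5** — `<line>` line segment, stroke `#ff00ff` → cut (S714, F990). Machine vertices: (31.570,117.651) → (169.711,110.466). Open path.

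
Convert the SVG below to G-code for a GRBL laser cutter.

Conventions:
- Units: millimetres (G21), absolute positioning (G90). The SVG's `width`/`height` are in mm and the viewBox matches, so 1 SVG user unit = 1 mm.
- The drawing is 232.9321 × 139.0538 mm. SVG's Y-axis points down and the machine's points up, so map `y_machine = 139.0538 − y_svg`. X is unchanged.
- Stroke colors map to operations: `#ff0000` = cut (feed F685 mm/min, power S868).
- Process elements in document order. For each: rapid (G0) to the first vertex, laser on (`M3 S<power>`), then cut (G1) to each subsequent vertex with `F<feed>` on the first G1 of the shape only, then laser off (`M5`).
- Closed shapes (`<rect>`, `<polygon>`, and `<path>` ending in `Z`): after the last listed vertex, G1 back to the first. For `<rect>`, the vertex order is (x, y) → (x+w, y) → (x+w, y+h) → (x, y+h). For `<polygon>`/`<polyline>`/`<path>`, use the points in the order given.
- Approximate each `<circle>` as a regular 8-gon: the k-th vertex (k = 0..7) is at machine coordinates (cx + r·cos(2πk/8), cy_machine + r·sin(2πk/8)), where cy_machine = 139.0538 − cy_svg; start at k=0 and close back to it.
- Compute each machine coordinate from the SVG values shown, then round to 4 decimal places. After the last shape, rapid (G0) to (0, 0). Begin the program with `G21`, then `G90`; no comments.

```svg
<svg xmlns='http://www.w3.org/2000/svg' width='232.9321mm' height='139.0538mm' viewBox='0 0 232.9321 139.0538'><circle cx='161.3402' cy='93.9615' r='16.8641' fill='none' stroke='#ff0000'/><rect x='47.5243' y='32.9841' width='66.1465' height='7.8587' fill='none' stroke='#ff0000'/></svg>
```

G21
G90
G0 X178.2043 Y45.0923
M3 S868
G1 X173.2649 Y57.0170 F685
G1 X161.3402 Y61.9564
G1 X149.4155 Y57.0170
G1 X144.4761 Y45.0923
G1 X149.4155 Y33.1676
G1 X161.3402 Y28.2282
G1 X173.2649 Y33.1676
G1 X178.2043 Y45.0923
M5
G0 X47.5243 Y106.0697
M3 S868
G1 X113.6708 Y106.0697 F685
G1 X113.6708 Y98.2110
G1 X47.5243 Y98.2110
G1 X47.5243 Y106.0697
M5
G0 X0.0000 Y0.0000

viewBox `0 0 232.9321 139.0538` with mm width/height → 1 unit = 1 mm. Flip: y_m = 139.0538 − y_svg.

**Shape 1** — `<circle>` circle, stroke `#ff0000` → cut (S868, F685). Machine vertices: (178.2043,45.0923) → (173.2649,57.0170) → (161.3402,61.9564) → (149.4155,57.0170) → (144.4761,45.0923) → (149.4155,33.1676) → (161.3402,28.2282) → (173.2649,33.1676) → (178.2043,45.0923). Closed: final G1 returns to the first vertex.

**Shape 2** — `<rect>` rectangle, stroke `#ff0000` → cut (S868, F685). Machine vertices: (47.5243,106.0697) → (113.6708,106.0697) → (113.6708,98.2110) → (47.5243,98.2110) → (47.5243,106.0697). Closed: final G1 returns to the first vertex.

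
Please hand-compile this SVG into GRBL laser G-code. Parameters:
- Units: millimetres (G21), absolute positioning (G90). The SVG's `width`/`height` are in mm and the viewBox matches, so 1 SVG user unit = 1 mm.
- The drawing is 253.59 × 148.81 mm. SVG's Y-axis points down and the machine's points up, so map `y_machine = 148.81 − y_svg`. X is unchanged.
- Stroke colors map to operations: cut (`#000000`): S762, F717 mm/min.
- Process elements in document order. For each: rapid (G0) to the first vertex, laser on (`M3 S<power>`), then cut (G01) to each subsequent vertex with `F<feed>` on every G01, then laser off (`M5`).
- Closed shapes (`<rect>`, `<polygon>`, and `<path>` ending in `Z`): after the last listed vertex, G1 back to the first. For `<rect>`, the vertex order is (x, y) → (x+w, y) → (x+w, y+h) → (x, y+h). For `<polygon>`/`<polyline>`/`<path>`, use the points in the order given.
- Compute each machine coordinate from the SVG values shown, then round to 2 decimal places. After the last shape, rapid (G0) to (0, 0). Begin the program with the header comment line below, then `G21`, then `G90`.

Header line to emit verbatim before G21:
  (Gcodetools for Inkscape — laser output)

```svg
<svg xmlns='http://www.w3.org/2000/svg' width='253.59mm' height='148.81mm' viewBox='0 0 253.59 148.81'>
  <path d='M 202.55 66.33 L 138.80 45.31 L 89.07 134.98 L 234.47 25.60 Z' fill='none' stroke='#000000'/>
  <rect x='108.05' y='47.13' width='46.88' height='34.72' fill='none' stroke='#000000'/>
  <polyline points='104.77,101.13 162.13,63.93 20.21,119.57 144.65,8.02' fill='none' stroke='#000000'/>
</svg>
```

1 u = 1 mm; y_m = 148.81 − y.

[1] `<path>` closed polygon, #000000→cut S762 F717: (202.55,82.48) → (138.80,103.50) → (89.07,13.83) → (234.47,123.21) → (202.55,82.48) (closed)

[2] `<rect>` rectangle, #000000→cut S762 F717: (108.05,101.68) → (154.93,101.68) → (154.93,66.96) → (108.05,66.96) → (108.05,101.68) (closed)

[3] `<polyline>` open polyline, #000000→cut S762 F717: (104.77,47.68) → (162.13,84.88) → (20.21,29.24) → (144.65,140.79)

(Gcodetools for Inkscape — laser output)
G21
G90
G0 X202.55 Y82.48
M3 S762
G01 X138.80 Y103.50 F717
G01 X89.07 Y13.83 F717
G01 X234.47 Y123.21 F717
G01 X202.55 Y82.48 F717
M5
G0 X108.05 Y101.68
M3 S762
G01 X154.93 Y101.68 F717
G01 X154.93 Y66.96 F717
G01 X108.05 Y66.96 F717
G01 X108.05 Y101.68 F717
M5
G0 X104.77 Y47.68
M3 S762
G01 X162.13 Y84.88 F717
G01 X20.21 Y29.24 F717
G01 X144.65 Y140.79 F717
M5
G0 X0.00 Y0.00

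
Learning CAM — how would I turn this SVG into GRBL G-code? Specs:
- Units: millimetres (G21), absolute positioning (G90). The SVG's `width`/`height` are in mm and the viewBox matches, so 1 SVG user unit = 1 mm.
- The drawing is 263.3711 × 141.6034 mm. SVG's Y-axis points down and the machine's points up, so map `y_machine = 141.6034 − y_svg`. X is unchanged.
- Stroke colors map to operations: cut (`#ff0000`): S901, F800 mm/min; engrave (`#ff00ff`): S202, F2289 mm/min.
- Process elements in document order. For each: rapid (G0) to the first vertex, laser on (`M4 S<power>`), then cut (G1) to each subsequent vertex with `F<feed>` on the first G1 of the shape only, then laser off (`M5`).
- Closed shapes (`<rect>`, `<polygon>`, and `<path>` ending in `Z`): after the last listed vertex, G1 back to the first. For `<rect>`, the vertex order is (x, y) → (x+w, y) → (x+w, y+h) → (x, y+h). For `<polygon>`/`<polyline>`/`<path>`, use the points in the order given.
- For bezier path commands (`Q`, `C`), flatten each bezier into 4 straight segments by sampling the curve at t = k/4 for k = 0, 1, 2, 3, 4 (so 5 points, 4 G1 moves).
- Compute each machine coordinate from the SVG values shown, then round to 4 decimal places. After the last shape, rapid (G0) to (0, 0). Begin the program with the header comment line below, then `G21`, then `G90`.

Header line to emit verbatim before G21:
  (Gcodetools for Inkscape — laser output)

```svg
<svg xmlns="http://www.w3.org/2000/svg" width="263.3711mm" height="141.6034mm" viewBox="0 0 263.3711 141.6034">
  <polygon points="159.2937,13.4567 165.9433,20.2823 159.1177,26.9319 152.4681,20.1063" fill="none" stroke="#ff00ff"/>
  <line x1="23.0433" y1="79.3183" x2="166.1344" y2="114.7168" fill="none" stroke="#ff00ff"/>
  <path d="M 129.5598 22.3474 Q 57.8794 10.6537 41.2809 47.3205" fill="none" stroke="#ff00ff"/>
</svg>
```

(Gcodetools for Inkscape — laser output)
G21
G90
G0 X159.2937 Y128.1467
M4 S202
G1 X165.9433 Y121.3211 F2289
G1 X159.1177 Y114.6715
G1 X152.4681 Y121.4971
G1 X159.2937 Y128.1467
M5
G0 X23.0433 Y62.2851
M4 S202
G1 X166.1344 Y26.8866 F2289
M5
G0 X129.5598 Y119.2560
M4 S202
G1 X97.1622 Y122.0803 F2289
G1 X71.6499 Y118.8596
G1 X53.0228 Y109.5938
G1 X41.2809 Y94.2829
M5
G0 X0.0000 Y0.0000

1 u = 1 mm; y_m = 141.6034 − y.

[1] `<polygon>` regular polygon, #ff00ff→engrave S202 F2289: (159.2937,128.1467) → (165.9433,121.3211) → (159.1177,114.6715) → (152.4681,121.4971) → (159.2937,128.1467) (closed)

[2] `<line>` line segment, #ff00ff→engrave S202 F2289: (23.0433,62.2851) → (166.1344,26.8866)

[3] `<path>` quadratic bezier, #ff00ff→engrave S202 F2289: (129.5598,119.2560) → (97.1622,122.0803) → (71.6499,118.8596) → (53.0228,109.5938) → (41.2809,94.2829)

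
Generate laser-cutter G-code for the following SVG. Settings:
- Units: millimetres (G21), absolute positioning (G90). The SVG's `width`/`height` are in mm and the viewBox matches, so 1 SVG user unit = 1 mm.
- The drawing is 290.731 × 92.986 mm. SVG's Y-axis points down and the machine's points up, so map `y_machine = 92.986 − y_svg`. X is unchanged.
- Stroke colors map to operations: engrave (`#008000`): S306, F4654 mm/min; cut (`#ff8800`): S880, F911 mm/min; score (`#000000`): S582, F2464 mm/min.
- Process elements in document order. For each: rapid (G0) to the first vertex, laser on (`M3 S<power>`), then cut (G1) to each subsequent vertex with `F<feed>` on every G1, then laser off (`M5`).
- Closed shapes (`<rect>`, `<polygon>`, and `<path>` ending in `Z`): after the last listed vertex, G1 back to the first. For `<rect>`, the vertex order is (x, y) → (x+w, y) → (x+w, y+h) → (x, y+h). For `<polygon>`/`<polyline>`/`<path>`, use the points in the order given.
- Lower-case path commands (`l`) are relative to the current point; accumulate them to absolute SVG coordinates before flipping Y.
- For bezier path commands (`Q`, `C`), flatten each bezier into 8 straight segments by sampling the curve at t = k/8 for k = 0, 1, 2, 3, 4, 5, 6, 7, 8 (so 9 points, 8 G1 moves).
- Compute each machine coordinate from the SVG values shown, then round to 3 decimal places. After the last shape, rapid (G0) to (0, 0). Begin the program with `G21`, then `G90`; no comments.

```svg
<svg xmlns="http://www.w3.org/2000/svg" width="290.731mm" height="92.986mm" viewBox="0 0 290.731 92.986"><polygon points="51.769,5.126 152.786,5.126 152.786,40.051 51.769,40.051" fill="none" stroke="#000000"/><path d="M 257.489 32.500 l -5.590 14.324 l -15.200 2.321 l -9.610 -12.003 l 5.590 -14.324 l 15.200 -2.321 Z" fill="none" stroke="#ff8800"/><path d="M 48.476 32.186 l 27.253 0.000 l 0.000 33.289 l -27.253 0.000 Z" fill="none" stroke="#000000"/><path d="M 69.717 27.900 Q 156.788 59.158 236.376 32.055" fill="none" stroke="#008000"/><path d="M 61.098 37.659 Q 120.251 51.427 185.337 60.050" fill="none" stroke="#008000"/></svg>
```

1 u = 1 mm; y_m = 92.986 − y.

[1] `<polygon>` rectangle, #000000→score S582 F2464: (51.769,87.860) → (152.786,87.860) → (152.786,52.935) → (51.769,52.935) → (51.769,87.860) (closed)

[2] `<path>` regular polygon, #ff8800→cut S880 F911: (257.489,60.486) → (251.899,46.162) → (236.699,43.841) → (227.089,55.844) → (232.679,70.168) → (247.879,72.489) → (257.489,60.486) (closed)

[3] `<path>` rectangle, #000000→score S582 F2464: (48.476,60.800) → (75.729,60.800) → (75.729,27.511) → (48.476,27.511) → (48.476,60.800) (closed)

[4] `<path>` quadratic bezier, #008000→engrave S306 F4654: (69.717,65.086) → (91.368,58.183) → (112.785,53.105) → (133.968,49.850) → (154.917,48.418) → (175.633,48.811) → (196.114,51.027) → (216.362,55.067) → (236.376,60.931)

[5] `<path>` quadratic bezier, #008000→engrave S306 F4654: (61.098,55.327) → (75.979,51.965) → (91.045,48.765) → (106.297,45.725) → (121.734,42.845) → (137.357,40.127) → (153.165,37.569) → (169.158,35.172) → (185.337,32.936)

G21
G90
G0 X51.769 Y87.860
M3 S582
G1 X152.786 Y87.860 F2464
G1 X152.786 Y52.935 F2464
G1 X51.769 Y52.935 F2464
G1 X51.769 Y87.860 F2464
M5
G0 X257.489 Y60.486
M3 S880
G1 X251.899 Y46.162 F911
G1 X236.699 Y43.841 F911
G1 X227.089 Y55.844 F911
G1 X232.679 Y70.168 F911
G1 X247.879 Y72.489 F911
G1 X257.489 Y60.486 F911
M5
G0 X48.476 Y60.800
M3 S582
G1 X75.729 Y60.800 F2464
G1 X75.729 Y27.511 F2464
G1 X48.476 Y27.511 F2464
G1 X48.476 Y60.800 F2464
M5
G0 X69.717 Y65.086
M3 S306
G1 X91.368 Y58.183 F4654
G1 X112.785 Y53.105 F4654
G1 X133.968 Y49.850 F4654
G1 X154.917 Y48.418 F4654
G1 X175.633 Y48.811 F4654
G1 X196.114 Y51.027 F4654
G1 X216.362 Y55.067 F4654
G1 X236.376 Y60.931 F4654
M5
G0 X61.098 Y55.327
M3 S306
G1 X75.979 Y51.965 F4654
G1 X91.045 Y48.765 F4654
G1 X106.297 Y45.725 F4654
G1 X121.734 Y42.845 F4654
G1 X137.357 Y40.127 F4654
G1 X153.165 Y37.569 F4654
G1 X169.158 Y35.172 F4654
G1 X185.337 Y32.936 F4654
M5
G0 X0.000 Y0.000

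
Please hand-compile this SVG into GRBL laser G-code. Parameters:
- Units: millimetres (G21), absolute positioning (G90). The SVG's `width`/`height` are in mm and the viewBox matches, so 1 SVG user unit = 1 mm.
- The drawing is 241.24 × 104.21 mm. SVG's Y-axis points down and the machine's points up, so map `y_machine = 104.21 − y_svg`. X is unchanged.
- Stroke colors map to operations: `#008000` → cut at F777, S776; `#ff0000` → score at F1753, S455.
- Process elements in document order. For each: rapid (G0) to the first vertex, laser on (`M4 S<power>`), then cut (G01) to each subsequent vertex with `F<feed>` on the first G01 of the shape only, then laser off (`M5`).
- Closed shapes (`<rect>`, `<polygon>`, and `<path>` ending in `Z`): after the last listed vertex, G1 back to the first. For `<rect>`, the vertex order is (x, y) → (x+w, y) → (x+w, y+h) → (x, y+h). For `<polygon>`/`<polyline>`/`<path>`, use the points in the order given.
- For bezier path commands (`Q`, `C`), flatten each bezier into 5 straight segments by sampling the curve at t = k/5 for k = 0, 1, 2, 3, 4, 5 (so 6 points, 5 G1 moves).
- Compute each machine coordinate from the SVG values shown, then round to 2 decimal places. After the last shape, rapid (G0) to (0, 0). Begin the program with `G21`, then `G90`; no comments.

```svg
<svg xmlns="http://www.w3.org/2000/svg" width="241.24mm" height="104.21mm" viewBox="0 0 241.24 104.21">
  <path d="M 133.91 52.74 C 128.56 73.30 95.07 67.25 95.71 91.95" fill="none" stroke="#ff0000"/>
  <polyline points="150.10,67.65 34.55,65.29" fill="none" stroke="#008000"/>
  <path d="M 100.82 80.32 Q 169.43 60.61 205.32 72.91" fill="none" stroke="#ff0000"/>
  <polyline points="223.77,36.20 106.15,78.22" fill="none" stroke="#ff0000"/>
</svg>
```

G21
G90
G0 X133.91 Y51.47
M4 S455
G01 X127.82 Y41.87 F1753
G01 X117.97 Y35.90
G01 X107.34 Y30.81
G01 X98.92 Y23.85
G01 X95.71 Y12.26
M5
G0 X150.10 Y36.56
M4 S776
G01 X34.55 Y38.92 F777
M5
G0 X100.82 Y23.89
M4 S455
G01 X126.96 Y30.49 F1753
G01 X150.47 Y34.54
G01 X171.37 Y36.02
G01 X189.66 Y34.94
G01 X205.32 Y31.30
M5
G0 X223.77 Y68.01
M4 S455
G01 X106.15 Y25.99 F1753
M5
G0 X0.00 Y0.00

1 u = 1 mm; y_m = 104.21 − y.

[1] `<path>` cubic bezier, #ff0000→score S455 F1753: (133.91,51.47) → (127.82,41.87) → (117.97,35.90) → (107.34,30.81) → (98.92,23.85) → (95.71,12.26)

[2] `<polyline>` line segment, #008000→cut S776 F777: (150.10,36.56) → (34.55,38.92)

[3] `<path>` quadratic bezier, #ff0000→score S455 F1753: (100.82,23.89) → (126.96,30.49) → (150.47,34.54) → (171.37,36.02) → (189.66,34.94) → (205.32,31.30)

[4] `<polyline>` line segment, #ff0000→score S455 F1753: (223.77,68.01) → (106.15,25.99)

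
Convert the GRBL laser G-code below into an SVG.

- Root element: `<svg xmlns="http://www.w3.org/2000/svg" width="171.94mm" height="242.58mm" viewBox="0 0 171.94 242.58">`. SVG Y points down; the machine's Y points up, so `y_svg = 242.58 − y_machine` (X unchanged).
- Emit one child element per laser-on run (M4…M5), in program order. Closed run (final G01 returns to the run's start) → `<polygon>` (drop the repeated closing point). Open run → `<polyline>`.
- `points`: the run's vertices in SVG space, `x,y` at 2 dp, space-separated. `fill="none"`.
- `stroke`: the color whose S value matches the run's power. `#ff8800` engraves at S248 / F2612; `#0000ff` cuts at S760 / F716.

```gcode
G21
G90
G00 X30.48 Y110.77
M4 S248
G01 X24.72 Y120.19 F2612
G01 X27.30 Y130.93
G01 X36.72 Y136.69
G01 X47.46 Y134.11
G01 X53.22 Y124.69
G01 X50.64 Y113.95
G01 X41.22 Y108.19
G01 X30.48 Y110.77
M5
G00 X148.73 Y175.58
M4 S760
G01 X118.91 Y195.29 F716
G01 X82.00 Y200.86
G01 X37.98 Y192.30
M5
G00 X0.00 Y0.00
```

<svg xmlns="http://www.w3.org/2000/svg" width="171.94mm" height="242.58mm" viewBox="0 0 171.94 242.58">
  <polygon points="30.48,131.81 24.72,122.39 27.30,111.65 36.72,105.89 47.46,108.47 53.22,117.89 50.64,128.63 41.22,134.39" fill="none" stroke="#ff8800"/>
  <polyline points="148.73,67.00 118.91,47.29 82.00,41.72 37.98,50.28" fill="none" stroke="#0000ff"/>
</svg>

Each laser-on run becomes one SVG element. Flip Y back into SVG space with y_svg = 242.58 − y_machine.

Run 1: the run's S248 means `#ff8800` (engrave). The run returns to its start, so emit a `<polygon>` with points (Y-flipped): 30.48,131.81 24.72,122.39 27.30,111.65 36.72,105.89 47.46,108.47 53.22,117.89 50.64,128.63 41.22,134.39.

Run 2: power S760 maps to stroke `#0000ff` (cut). The run is open, so emit a `<polyline>` with points (Y-flipped): 148.73,67.00 118.91,47.29 82.00,41.72 37.98,50.28.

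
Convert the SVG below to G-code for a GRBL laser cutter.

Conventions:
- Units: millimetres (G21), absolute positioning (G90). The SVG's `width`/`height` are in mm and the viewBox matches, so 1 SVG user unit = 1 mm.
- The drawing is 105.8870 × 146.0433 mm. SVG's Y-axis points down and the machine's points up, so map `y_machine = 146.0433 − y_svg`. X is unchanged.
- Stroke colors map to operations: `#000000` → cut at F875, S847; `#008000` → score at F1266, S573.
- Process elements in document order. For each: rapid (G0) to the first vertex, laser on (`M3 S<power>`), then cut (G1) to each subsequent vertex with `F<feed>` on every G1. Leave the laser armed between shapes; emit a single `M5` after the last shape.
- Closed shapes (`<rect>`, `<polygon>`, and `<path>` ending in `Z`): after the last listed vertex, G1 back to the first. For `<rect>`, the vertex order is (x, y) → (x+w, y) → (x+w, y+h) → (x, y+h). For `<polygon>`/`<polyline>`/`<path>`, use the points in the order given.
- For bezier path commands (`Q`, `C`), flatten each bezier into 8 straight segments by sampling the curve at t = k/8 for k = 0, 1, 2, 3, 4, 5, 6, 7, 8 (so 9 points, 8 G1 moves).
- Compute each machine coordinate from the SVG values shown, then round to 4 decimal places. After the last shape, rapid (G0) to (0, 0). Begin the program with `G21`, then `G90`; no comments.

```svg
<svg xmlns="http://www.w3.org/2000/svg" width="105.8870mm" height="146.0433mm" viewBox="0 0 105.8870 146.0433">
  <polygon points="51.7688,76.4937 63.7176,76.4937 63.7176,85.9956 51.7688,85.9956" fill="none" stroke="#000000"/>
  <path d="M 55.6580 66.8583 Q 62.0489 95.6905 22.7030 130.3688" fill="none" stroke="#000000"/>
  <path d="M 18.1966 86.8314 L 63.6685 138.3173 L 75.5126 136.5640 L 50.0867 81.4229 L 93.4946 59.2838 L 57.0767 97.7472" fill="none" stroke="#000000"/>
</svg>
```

G21
G90
G0 X51.7688 Y69.5496
M3 S847
G1 X63.7176 Y69.5496 F875
G1 X63.7176 Y60.0477 F875
G1 X51.7688 Y60.0477 F875
G1 X51.7688 Y69.5496 F875
G0 X55.6580 Y79.1850
M3 S847
G1 X56.5411 Y71.8856 F875
G1 X55.9949 Y64.4035 F875
G1 X54.0194 Y56.7387 F875
G1 X50.6147 Y48.8913 F875
G1 X45.7807 Y40.8611 F875
G1 X39.5174 Y32.6483 F875
G1 X31.8248 Y24.2527 F875
G1 X22.7030 Y15.6745 F875
G0 X18.1966 Y59.2119
M3 S847
G1 X63.6685 Y7.7260 F875
G1 X75.5126 Y9.4793 F875
G1 X50.0867 Y64.6204 F875
G1 X93.4946 Y86.7595 F875
G1 X57.0767 Y48.2961 F875
M5
G0 X0.0000 Y0.0000

viewBox `0 0 105.8870 146.0433` with mm width/height → 1 unit = 1 mm. Flip: y_m = 146.0433 − y_svg.

**Shape 1** — `<polygon>` rectangle, stroke `#000000` → cut (S847, F875). Machine vertices: (51.7688,69.5496) → (63.7176,69.5496) → (63.7176,60.0477) → (51.7688,60.0477) → (51.7688,69.5496). Closed: final G1 returns to the first vertex.

**Shape 2** — `<path>` quadratic bezier, stroke `#000000` → cut (S847, F875). Control points (SVG): P0=(55.6580,66.8583), P1=(62.0489,95.6905), P2=(22.7030,130.3688); sampled at t=k/8. Machine vertices: (55.6580,79.1850) → (56.5411,71.8856) → (55.9949,64.4035) → (54.0194,56.7387) → (50.6147,48.8913) → (45.7807,40.8611) → (39.5174,32.6483) → (31.8248,24.2527) → (22.7030,15.6745). Open path.

**Shape 3** — `<path>` open polyline, stroke `#000000` → cut (S847, F875). Machine vertices: (18.1966,59.2119) → (63.6685,7.7260) → (75.5126,9.4793) → (50.0867,64.6204) → (93.4946,86.7595) → (57.0767,48.2961). Open path.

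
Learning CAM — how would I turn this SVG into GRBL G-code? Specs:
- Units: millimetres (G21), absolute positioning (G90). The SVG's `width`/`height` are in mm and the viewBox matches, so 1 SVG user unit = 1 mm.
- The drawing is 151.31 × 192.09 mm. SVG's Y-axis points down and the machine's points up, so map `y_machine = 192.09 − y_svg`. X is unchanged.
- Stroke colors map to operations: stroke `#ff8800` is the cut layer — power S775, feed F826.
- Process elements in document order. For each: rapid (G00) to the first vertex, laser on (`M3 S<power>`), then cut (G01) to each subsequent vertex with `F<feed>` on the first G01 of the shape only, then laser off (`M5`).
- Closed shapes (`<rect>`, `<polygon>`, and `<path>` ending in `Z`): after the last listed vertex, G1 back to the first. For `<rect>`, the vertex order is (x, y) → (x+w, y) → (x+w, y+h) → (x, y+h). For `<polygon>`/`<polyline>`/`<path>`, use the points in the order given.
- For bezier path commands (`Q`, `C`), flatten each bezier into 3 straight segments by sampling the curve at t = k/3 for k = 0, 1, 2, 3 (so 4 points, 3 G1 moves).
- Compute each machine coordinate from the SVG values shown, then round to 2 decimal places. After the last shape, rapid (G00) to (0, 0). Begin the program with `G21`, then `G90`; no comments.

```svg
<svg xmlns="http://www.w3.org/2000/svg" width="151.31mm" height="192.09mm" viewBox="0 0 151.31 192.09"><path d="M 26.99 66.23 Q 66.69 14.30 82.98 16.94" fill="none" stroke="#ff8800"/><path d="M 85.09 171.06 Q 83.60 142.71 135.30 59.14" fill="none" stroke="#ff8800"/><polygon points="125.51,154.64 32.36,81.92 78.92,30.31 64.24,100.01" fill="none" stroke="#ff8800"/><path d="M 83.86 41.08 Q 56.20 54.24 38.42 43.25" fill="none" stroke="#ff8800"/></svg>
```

viewBox `0 0 151.31 192.09` with mm width/height → 1 unit = 1 mm. Flip: y_m = 192.09 − y_svg.

**Shape 1** — `<path>` quadratic bezier, stroke `#ff8800` → cut (S775, F826). Control points (SVG): P0=(26.99,66.23), P1=(66.69,14.30), P2=(82.98,16.94); sampled at t=k/3. Machine vertices: (26.99,125.86) → (50.86,154.42) → (69.52,170.85) → (82.98,175.15). Open path.

**Shape 2** — `<path>` quadratic bezier, stroke `#ff8800` → cut (S775, F826). Control points (SVG): P0=(85.09,171.06), P1=(83.60,142.71), P2=(135.30,59.14); sampled at t=k/3. Machine vertices: (85.09,21.03) → (90.01,46.07) → (106.74,83.37) → (135.30,132.95). Open path.

**Shape 3** — `<polygon>` closed polygon, stroke `#ff8800` → cut (S775, F826). Machine vertices: (125.51,37.45) → (32.36,110.17) → (78.92,161.78) → (64.24,92.08) → (125.51,37.45). Closed: final G1 returns to the first vertex.

**Shape 4** — `<path>` quadratic bezier, stroke `#ff8800` → cut (S775, F826). Control points (SVG): P0=(83.86,41.08), P1=(56.20,54.24), P2=(38.42,43.25); sampled at t=k/3. Machine vertices: (83.86,151.01) → (66.52,144.92) → (51.37,144.20) → (38.42,148.84). Open path.

G21
G90
G00 X26.99 Y125.86
M3 S775
G01 X50.86 Y154.42 F826
G01 X69.52 Y170.85
G01 X82.98 Y175.15
M5
G00 X85.09 Y21.03
M3 S775
G01 X90.01 Y46.07 F826
G01 X106.74 Y83.37
G01 X135.30 Y132.95
M5
G00 X125.51 Y37.45
M3 S775
G01 X32.36 Y110.17 F826
G01 X78.92 Y161.78
G01 X64.24 Y92.08
G01 X125.51 Y37.45
M5
G00 X83.86 Y151.01
M3 S775
G01 X66.52 Y144.92 F826
G01 X51.37 Y144.20
G01 X38.42 Y148.84
M5
G00 X0.00 Y0.00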